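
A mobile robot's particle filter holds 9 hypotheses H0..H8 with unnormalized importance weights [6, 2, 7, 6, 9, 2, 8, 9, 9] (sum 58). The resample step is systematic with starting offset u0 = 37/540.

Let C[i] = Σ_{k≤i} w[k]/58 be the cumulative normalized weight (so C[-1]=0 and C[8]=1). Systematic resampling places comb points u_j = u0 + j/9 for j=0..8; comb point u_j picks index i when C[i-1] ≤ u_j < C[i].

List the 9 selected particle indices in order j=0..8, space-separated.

C = [3/29, 4/29, 15/58, 21/58, 15/29, 16/29, 20/29, 49/58, 1]
j=0: u_0=37/540 ∈ [0, 3/29) → index 0
j=1: u_1=97/540 ∈ [4/29, 15/58) → index 2
j=2: u_2=157/540 ∈ [15/58, 21/58) → index 3
j=3: u_3=217/540 ∈ [21/58, 15/29) → index 4
j=4: u_4=277/540 ∈ [21/58, 15/29) → index 4
j=5: u_5=337/540 ∈ [16/29, 20/29) → index 6
j=6: u_6=397/540 ∈ [20/29, 49/58) → index 7
j=7: u_7=457/540 ∈ [49/58, 1) → index 8
j=8: u_8=517/540 ∈ [49/58, 1) → index 8

0 2 3 4 4 6 7 8 8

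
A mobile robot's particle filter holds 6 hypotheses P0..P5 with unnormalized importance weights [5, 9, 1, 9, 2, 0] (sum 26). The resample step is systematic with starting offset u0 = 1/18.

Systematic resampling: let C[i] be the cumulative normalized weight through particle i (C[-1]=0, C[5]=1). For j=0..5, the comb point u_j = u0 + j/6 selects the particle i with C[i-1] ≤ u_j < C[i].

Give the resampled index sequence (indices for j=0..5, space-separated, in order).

0 1 1 2 3 3

C = [5/26, 7/13, 15/26, 12/13, 1, 1]
j=0: u_0=1/18 ∈ [0, 5/26) → index 0
j=1: u_1=2/9 ∈ [5/26, 7/13) → index 1
j=2: u_2=7/18 ∈ [5/26, 7/13) → index 1
j=3: u_3=5/9 ∈ [7/13, 15/26) → index 2
j=4: u_4=13/18 ∈ [15/26, 12/13) → index 3
j=5: u_5=8/9 ∈ [15/26, 12/13) → index 3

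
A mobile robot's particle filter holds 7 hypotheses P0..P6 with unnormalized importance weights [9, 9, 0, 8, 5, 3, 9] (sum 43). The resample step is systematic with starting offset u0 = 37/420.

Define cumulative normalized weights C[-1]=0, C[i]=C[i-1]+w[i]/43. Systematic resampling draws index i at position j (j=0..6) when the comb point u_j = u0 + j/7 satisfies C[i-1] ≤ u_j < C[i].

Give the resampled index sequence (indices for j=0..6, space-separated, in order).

C = [9/43, 18/43, 18/43, 26/43, 31/43, 34/43, 1]
j=0: u_0=37/420 ∈ [0, 9/43) → index 0
j=1: u_1=97/420 ∈ [9/43, 18/43) → index 1
j=2: u_2=157/420 ∈ [9/43, 18/43) → index 1
j=3: u_3=31/60 ∈ [18/43, 26/43) → index 3
j=4: u_4=277/420 ∈ [26/43, 31/43) → index 4
j=5: u_5=337/420 ∈ [34/43, 1) → index 6
j=6: u_6=397/420 ∈ [34/43, 1) → index 6

0 1 1 3 4 6 6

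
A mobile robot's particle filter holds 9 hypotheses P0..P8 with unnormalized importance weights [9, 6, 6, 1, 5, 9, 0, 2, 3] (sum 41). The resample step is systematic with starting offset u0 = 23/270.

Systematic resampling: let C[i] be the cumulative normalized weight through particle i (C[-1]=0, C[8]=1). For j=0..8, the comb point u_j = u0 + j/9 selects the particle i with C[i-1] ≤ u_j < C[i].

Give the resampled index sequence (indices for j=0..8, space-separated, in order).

0 0 1 2 3 4 5 5 8

C = [9/41, 15/41, 21/41, 22/41, 27/41, 36/41, 36/41, 38/41, 1]
j=0: u_0=23/270 ∈ [0, 9/41) → index 0
j=1: u_1=53/270 ∈ [0, 9/41) → index 0
j=2: u_2=83/270 ∈ [9/41, 15/41) → index 1
j=3: u_3=113/270 ∈ [15/41, 21/41) → index 2
j=4: u_4=143/270 ∈ [21/41, 22/41) → index 3
j=5: u_5=173/270 ∈ [22/41, 27/41) → index 4
j=6: u_6=203/270 ∈ [27/41, 36/41) → index 5
j=7: u_7=233/270 ∈ [27/41, 36/41) → index 5
j=8: u_8=263/270 ∈ [38/41, 1) → index 8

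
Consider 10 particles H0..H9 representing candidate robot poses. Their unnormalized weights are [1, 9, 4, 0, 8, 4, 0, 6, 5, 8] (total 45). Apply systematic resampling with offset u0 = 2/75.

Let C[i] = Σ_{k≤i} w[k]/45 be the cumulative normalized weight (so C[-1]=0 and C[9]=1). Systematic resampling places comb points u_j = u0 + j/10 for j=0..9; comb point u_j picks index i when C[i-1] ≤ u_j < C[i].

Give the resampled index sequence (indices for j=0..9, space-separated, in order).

1 1 2 4 4 5 7 8 9 9

C = [1/45, 2/9, 14/45, 14/45, 22/45, 26/45, 26/45, 32/45, 37/45, 1]
j=0: u_0=2/75 ∈ [1/45, 2/9) → index 1
j=1: u_1=19/150 ∈ [1/45, 2/9) → index 1
j=2: u_2=17/75 ∈ [2/9, 14/45) → index 2
j=3: u_3=49/150 ∈ [14/45, 22/45) → index 4
j=4: u_4=32/75 ∈ [14/45, 22/45) → index 4
j=5: u_5=79/150 ∈ [22/45, 26/45) → index 5
j=6: u_6=47/75 ∈ [26/45, 32/45) → index 7
j=7: u_7=109/150 ∈ [32/45, 37/45) → index 8
j=8: u_8=62/75 ∈ [37/45, 1) → index 9
j=9: u_9=139/150 ∈ [37/45, 1) → index 9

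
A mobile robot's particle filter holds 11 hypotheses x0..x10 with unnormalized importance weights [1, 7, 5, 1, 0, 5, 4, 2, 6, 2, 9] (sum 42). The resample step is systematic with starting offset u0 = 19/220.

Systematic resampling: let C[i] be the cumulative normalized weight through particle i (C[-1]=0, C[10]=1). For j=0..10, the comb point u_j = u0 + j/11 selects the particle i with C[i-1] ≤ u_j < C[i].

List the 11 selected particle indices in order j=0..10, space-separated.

1 1 2 5 5 6 8 8 10 10 10

C = [1/42, 4/21, 13/42, 1/3, 1/3, 19/42, 23/42, 25/42, 31/42, 11/14, 1]
j=0: u_0=19/220 ∈ [1/42, 4/21) → index 1
j=1: u_1=39/220 ∈ [1/42, 4/21) → index 1
j=2: u_2=59/220 ∈ [4/21, 13/42) → index 2
j=3: u_3=79/220 ∈ [1/3, 19/42) → index 5
j=4: u_4=9/20 ∈ [1/3, 19/42) → index 5
j=5: u_5=119/220 ∈ [19/42, 23/42) → index 6
j=6: u_6=139/220 ∈ [25/42, 31/42) → index 8
j=7: u_7=159/220 ∈ [25/42, 31/42) → index 8
j=8: u_8=179/220 ∈ [11/14, 1) → index 10
j=9: u_9=199/220 ∈ [11/14, 1) → index 10
j=10: u_10=219/220 ∈ [11/14, 1) → index 10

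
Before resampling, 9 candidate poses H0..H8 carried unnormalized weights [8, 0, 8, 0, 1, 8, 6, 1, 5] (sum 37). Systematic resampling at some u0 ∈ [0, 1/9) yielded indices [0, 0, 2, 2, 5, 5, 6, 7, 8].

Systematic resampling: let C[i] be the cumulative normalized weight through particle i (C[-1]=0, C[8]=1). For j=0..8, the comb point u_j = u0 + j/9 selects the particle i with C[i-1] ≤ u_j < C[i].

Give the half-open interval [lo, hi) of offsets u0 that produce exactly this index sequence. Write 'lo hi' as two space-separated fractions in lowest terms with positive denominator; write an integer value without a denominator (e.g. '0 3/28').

C = [8/37, 8/37, 16/37, 16/37, 17/37, 25/37, 31/37, 32/37, 1]
j=0 picked index 0: u0 ∈ [0, 8/37)
j=1 picked index 0: u0 ∈ [-1/9, 35/333)
j=2 picked index 2: u0 ∈ [-2/333, 70/333)
j=3 picked index 2: u0 ∈ [-13/111, 11/111)
j=4 picked index 5: u0 ∈ [5/333, 77/333)
j=5 picked index 5: u0 ∈ [-32/333, 40/333)
j=6 picked index 6: u0 ∈ [1/111, 19/111)
j=7 picked index 7: u0 ∈ [20/333, 29/333)
j=8 picked index 8: u0 ∈ [-8/333, 1/9)
intersection: [20/333, 29/333)

20/333 29/333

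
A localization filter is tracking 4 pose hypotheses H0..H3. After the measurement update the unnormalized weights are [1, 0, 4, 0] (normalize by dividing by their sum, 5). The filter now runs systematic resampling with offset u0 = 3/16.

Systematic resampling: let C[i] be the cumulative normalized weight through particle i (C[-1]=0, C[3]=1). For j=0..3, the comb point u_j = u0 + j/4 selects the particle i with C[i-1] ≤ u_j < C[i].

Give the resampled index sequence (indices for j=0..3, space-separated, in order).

C = [1/5, 1/5, 1, 1]
j=0: u_0=3/16 ∈ [0, 1/5) → index 0
j=1: u_1=7/16 ∈ [1/5, 1) → index 2
j=2: u_2=11/16 ∈ [1/5, 1) → index 2
j=3: u_3=15/16 ∈ [1/5, 1) → index 2

0 2 2 2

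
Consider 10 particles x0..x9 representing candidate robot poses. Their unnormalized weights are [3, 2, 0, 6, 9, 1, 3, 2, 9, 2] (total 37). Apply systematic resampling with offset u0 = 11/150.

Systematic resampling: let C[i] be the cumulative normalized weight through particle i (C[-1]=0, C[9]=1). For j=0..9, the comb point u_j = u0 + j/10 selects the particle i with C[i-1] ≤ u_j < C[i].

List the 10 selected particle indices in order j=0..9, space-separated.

0 3 3 4 4 6 7 8 8 9

C = [3/37, 5/37, 5/37, 11/37, 20/37, 21/37, 24/37, 26/37, 35/37, 1]
j=0: u_0=11/150 ∈ [0, 3/37) → index 0
j=1: u_1=13/75 ∈ [5/37, 11/37) → index 3
j=2: u_2=41/150 ∈ [5/37, 11/37) → index 3
j=3: u_3=28/75 ∈ [11/37, 20/37) → index 4
j=4: u_4=71/150 ∈ [11/37, 20/37) → index 4
j=5: u_5=43/75 ∈ [21/37, 24/37) → index 6
j=6: u_6=101/150 ∈ [24/37, 26/37) → index 7
j=7: u_7=58/75 ∈ [26/37, 35/37) → index 8
j=8: u_8=131/150 ∈ [26/37, 35/37) → index 8
j=9: u_9=73/75 ∈ [35/37, 1) → index 9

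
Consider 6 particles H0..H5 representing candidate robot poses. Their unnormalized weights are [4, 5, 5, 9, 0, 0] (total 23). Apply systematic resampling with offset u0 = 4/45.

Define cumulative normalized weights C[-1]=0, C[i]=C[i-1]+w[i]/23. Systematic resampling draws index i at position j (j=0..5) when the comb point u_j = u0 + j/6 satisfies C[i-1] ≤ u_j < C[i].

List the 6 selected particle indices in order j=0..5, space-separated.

C = [4/23, 9/23, 14/23, 1, 1, 1]
j=0: u_0=4/45 ∈ [0, 4/23) → index 0
j=1: u_1=23/90 ∈ [4/23, 9/23) → index 1
j=2: u_2=19/45 ∈ [9/23, 14/23) → index 2
j=3: u_3=53/90 ∈ [9/23, 14/23) → index 2
j=4: u_4=34/45 ∈ [14/23, 1) → index 3
j=5: u_5=83/90 ∈ [14/23, 1) → index 3

0 1 2 2 3 3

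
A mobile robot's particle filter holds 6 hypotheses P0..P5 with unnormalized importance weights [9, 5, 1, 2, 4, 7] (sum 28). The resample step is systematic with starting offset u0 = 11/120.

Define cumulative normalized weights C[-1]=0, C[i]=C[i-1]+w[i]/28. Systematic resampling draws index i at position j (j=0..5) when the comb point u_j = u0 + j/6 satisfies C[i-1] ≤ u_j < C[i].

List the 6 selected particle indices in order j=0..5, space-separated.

C = [9/28, 1/2, 15/28, 17/28, 3/4, 1]
j=0: u_0=11/120 ∈ [0, 9/28) → index 0
j=1: u_1=31/120 ∈ [0, 9/28) → index 0
j=2: u_2=17/40 ∈ [9/28, 1/2) → index 1
j=3: u_3=71/120 ∈ [15/28, 17/28) → index 3
j=4: u_4=91/120 ∈ [3/4, 1) → index 5
j=5: u_5=37/40 ∈ [3/4, 1) → index 5

0 0 1 3 5 5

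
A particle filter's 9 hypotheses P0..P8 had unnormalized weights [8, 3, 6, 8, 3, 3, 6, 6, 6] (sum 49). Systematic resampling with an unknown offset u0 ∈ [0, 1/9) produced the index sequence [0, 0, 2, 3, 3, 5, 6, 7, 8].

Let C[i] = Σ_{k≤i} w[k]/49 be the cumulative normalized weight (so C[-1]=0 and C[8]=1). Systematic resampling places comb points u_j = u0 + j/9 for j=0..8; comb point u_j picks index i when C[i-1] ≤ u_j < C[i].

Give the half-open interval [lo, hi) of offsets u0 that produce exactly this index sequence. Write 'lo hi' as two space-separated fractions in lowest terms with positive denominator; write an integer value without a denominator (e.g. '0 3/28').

1/63 23/441

C = [8/49, 11/49, 17/49, 25/49, 4/7, 31/49, 37/49, 43/49, 1]
j=0 picked index 0: u0 ∈ [0, 8/49)
j=1 picked index 0: u0 ∈ [-1/9, 23/441)
j=2 picked index 2: u0 ∈ [1/441, 55/441)
j=3 picked index 3: u0 ∈ [2/147, 26/147)
j=4 picked index 3: u0 ∈ [-43/441, 29/441)
j=5 picked index 5: u0 ∈ [1/63, 34/441)
j=6 picked index 6: u0 ∈ [-5/147, 13/147)
j=7 picked index 7: u0 ∈ [-10/441, 44/441)
j=8 picked index 8: u0 ∈ [-5/441, 1/9)
intersection: [1/63, 23/441)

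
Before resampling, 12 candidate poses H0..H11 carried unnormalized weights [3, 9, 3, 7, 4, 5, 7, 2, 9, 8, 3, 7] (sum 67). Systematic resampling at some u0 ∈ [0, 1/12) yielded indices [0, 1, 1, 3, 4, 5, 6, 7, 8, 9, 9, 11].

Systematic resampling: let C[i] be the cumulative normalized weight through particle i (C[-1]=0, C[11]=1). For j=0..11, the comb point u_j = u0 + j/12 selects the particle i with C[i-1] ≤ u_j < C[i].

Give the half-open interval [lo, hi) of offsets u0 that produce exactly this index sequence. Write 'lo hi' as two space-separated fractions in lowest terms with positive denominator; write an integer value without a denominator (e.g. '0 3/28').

0 5/402

C = [3/67, 12/67, 15/67, 22/67, 26/67, 31/67, 38/67, 40/67, 49/67, 57/67, 60/67, 1]
j=0 picked index 0: u0 ∈ [0, 3/67)
j=1 picked index 1: u0 ∈ [-31/804, 77/804)
j=2 picked index 1: u0 ∈ [-49/402, 5/402)
j=3 picked index 3: u0 ∈ [-7/268, 21/268)
j=4 picked index 4: u0 ∈ [-1/201, 11/201)
j=5 picked index 5: u0 ∈ [-23/804, 37/804)
j=6 picked index 6: u0 ∈ [-5/134, 9/134)
j=7 picked index 7: u0 ∈ [-13/804, 11/804)
j=8 picked index 8: u0 ∈ [-14/201, 13/201)
j=9 picked index 9: u0 ∈ [-5/268, 27/268)
j=10 picked index 9: u0 ∈ [-41/402, 7/402)
j=11 picked index 11: u0 ∈ [-17/804, 1/12)
intersection: [0, 5/402)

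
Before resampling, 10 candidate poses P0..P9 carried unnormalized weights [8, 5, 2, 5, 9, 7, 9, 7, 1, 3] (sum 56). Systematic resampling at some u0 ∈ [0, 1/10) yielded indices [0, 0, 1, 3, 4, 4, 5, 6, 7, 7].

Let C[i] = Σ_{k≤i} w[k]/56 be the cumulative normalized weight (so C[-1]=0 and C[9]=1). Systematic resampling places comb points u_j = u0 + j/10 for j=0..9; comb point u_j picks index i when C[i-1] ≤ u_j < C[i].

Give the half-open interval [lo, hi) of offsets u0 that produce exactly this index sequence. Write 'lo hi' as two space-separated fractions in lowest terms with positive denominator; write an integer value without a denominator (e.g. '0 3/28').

C = [1/7, 13/56, 15/56, 5/14, 29/56, 9/14, 45/56, 13/14, 53/56, 1]
j=0 picked index 0: u0 ∈ [0, 1/7)
j=1 picked index 0: u0 ∈ [-1/10, 3/70)
j=2 picked index 1: u0 ∈ [-2/35, 9/280)
j=3 picked index 3: u0 ∈ [-9/280, 2/35)
j=4 picked index 4: u0 ∈ [-3/70, 33/280)
j=5 picked index 4: u0 ∈ [-1/7, 1/56)
j=6 picked index 5: u0 ∈ [-23/280, 3/70)
j=7 picked index 6: u0 ∈ [-2/35, 29/280)
j=8 picked index 7: u0 ∈ [1/280, 9/70)
j=9 picked index 7: u0 ∈ [-27/280, 1/35)
intersection: [1/280, 1/56)

1/280 1/56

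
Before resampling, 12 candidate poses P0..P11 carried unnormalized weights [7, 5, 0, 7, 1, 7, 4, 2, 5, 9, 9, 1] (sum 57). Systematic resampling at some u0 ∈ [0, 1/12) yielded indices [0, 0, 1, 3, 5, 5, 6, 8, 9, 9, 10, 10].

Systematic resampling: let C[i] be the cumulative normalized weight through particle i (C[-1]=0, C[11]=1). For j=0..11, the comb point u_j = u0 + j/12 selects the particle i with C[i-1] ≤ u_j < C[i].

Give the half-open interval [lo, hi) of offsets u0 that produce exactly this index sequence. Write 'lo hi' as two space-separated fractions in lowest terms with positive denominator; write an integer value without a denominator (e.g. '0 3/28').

1/57 3/76

C = [7/57, 4/19, 4/19, 1/3, 20/57, 9/19, 31/57, 11/19, 2/3, 47/57, 56/57, 1]
j=0 picked index 0: u0 ∈ [0, 7/57)
j=1 picked index 0: u0 ∈ [-1/12, 3/76)
j=2 picked index 1: u0 ∈ [-5/114, 5/114)
j=3 picked index 3: u0 ∈ [-3/76, 1/12)
j=4 picked index 5: u0 ∈ [1/57, 8/57)
j=5 picked index 5: u0 ∈ [-5/76, 13/228)
j=6 picked index 6: u0 ∈ [-1/38, 5/114)
j=7 picked index 8: u0 ∈ [-1/228, 1/12)
j=8 picked index 9: u0 ∈ [0, 3/19)
j=9 picked index 9: u0 ∈ [-1/12, 17/228)
j=10 picked index 10: u0 ∈ [-1/114, 17/114)
j=11 picked index 10: u0 ∈ [-7/76, 5/76)
intersection: [1/57, 3/76)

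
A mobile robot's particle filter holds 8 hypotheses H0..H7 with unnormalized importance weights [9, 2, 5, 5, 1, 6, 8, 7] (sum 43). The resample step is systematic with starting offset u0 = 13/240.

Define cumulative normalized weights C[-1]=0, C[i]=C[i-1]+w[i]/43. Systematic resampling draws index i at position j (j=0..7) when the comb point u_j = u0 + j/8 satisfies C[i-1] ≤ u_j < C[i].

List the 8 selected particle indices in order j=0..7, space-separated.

0 0 2 3 5 6 6 7

C = [9/43, 11/43, 16/43, 21/43, 22/43, 28/43, 36/43, 1]
j=0: u_0=13/240 ∈ [0, 9/43) → index 0
j=1: u_1=43/240 ∈ [0, 9/43) → index 0
j=2: u_2=73/240 ∈ [11/43, 16/43) → index 2
j=3: u_3=103/240 ∈ [16/43, 21/43) → index 3
j=4: u_4=133/240 ∈ [22/43, 28/43) → index 5
j=5: u_5=163/240 ∈ [28/43, 36/43) → index 6
j=6: u_6=193/240 ∈ [28/43, 36/43) → index 6
j=7: u_7=223/240 ∈ [36/43, 1) → index 7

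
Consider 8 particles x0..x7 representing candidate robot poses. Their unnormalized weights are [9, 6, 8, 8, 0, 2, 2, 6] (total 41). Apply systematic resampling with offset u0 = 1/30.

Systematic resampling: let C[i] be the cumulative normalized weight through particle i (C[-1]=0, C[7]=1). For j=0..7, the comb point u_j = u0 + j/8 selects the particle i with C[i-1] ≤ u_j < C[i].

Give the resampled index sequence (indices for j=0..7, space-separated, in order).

C = [9/41, 15/41, 23/41, 31/41, 31/41, 33/41, 35/41, 1]
j=0: u_0=1/30 ∈ [0, 9/41) → index 0
j=1: u_1=19/120 ∈ [0, 9/41) → index 0
j=2: u_2=17/60 ∈ [9/41, 15/41) → index 1
j=3: u_3=49/120 ∈ [15/41, 23/41) → index 2
j=4: u_4=8/15 ∈ [15/41, 23/41) → index 2
j=5: u_5=79/120 ∈ [23/41, 31/41) → index 3
j=6: u_6=47/60 ∈ [31/41, 33/41) → index 5
j=7: u_7=109/120 ∈ [35/41, 1) → index 7

0 0 1 2 2 3 5 7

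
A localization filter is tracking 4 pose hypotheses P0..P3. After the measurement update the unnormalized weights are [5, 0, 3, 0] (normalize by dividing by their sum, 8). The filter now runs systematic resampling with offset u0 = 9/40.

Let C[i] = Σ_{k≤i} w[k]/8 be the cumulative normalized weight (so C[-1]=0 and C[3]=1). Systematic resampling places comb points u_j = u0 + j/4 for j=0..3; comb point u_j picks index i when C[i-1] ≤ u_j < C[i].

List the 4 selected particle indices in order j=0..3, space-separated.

0 0 2 2

C = [5/8, 5/8, 1, 1]
j=0: u_0=9/40 ∈ [0, 5/8) → index 0
j=1: u_1=19/40 ∈ [0, 5/8) → index 0
j=2: u_2=29/40 ∈ [5/8, 1) → index 2
j=3: u_3=39/40 ∈ [5/8, 1) → index 2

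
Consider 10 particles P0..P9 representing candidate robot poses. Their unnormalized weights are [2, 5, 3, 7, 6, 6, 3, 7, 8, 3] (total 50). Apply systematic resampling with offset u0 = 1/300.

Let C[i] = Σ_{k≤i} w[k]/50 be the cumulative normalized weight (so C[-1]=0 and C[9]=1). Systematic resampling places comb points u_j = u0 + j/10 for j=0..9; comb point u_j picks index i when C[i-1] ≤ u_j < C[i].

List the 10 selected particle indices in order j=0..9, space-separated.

0 1 3 3 4 5 6 7 8 8

C = [1/25, 7/50, 1/5, 17/50, 23/50, 29/50, 16/25, 39/50, 47/50, 1]
j=0: u_0=1/300 ∈ [0, 1/25) → index 0
j=1: u_1=31/300 ∈ [1/25, 7/50) → index 1
j=2: u_2=61/300 ∈ [1/5, 17/50) → index 3
j=3: u_3=91/300 ∈ [1/5, 17/50) → index 3
j=4: u_4=121/300 ∈ [17/50, 23/50) → index 4
j=5: u_5=151/300 ∈ [23/50, 29/50) → index 5
j=6: u_6=181/300 ∈ [29/50, 16/25) → index 6
j=7: u_7=211/300 ∈ [16/25, 39/50) → index 7
j=8: u_8=241/300 ∈ [39/50, 47/50) → index 8
j=9: u_9=271/300 ∈ [39/50, 47/50) → index 8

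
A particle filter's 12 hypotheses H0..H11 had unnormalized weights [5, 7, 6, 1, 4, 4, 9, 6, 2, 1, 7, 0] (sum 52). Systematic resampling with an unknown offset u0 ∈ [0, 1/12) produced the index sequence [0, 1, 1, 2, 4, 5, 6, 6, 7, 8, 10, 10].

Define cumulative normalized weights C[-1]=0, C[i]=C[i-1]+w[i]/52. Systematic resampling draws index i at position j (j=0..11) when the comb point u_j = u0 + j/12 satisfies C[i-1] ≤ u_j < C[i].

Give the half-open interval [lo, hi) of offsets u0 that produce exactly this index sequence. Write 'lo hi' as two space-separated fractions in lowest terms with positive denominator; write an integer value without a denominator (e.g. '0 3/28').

C = [5/52, 3/13, 9/26, 19/52, 23/52, 27/52, 9/13, 21/26, 11/13, 45/52, 1, 1]
j=0 picked index 0: u0 ∈ [0, 5/52)
j=1 picked index 1: u0 ∈ [1/78, 23/156)
j=2 picked index 1: u0 ∈ [-11/156, 5/78)
j=3 picked index 2: u0 ∈ [-1/52, 5/52)
j=4 picked index 4: u0 ∈ [5/156, 17/156)
j=5 picked index 5: u0 ∈ [1/39, 4/39)
j=6 picked index 6: u0 ∈ [1/52, 5/26)
j=7 picked index 6: u0 ∈ [-5/78, 17/156)
j=8 picked index 7: u0 ∈ [1/39, 11/78)
j=9 picked index 8: u0 ∈ [3/52, 5/52)
j=10 picked index 10: u0 ∈ [5/156, 1/6)
j=11 picked index 10: u0 ∈ [-2/39, 1/12)
intersection: [3/52, 5/78)

3/52 5/78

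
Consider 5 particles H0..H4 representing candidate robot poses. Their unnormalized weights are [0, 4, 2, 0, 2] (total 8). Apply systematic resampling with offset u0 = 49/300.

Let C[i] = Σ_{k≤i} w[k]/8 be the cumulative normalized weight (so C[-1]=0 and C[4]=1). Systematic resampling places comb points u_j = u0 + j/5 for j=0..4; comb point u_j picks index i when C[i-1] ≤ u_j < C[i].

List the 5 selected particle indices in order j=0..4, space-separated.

1 1 2 4 4

C = [0, 1/2, 3/4, 3/4, 1]
j=0: u_0=49/300 ∈ [0, 1/2) → index 1
j=1: u_1=109/300 ∈ [0, 1/2) → index 1
j=2: u_2=169/300 ∈ [1/2, 3/4) → index 2
j=3: u_3=229/300 ∈ [3/4, 1) → index 4
j=4: u_4=289/300 ∈ [3/4, 1) → index 4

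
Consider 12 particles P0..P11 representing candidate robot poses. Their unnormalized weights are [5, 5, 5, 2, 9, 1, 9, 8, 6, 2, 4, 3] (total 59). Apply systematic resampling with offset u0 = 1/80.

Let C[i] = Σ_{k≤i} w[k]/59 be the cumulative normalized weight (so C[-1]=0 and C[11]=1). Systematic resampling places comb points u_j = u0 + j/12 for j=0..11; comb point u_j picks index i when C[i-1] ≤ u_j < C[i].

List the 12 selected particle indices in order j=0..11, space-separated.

C = [5/59, 10/59, 15/59, 17/59, 26/59, 27/59, 36/59, 44/59, 50/59, 52/59, 56/59, 1]
j=0: u_0=1/80 ∈ [0, 5/59) → index 0
j=1: u_1=23/240 ∈ [5/59, 10/59) → index 1
j=2: u_2=43/240 ∈ [10/59, 15/59) → index 2
j=3: u_3=21/80 ∈ [15/59, 17/59) → index 3
j=4: u_4=83/240 ∈ [17/59, 26/59) → index 4
j=5: u_5=103/240 ∈ [17/59, 26/59) → index 4
j=6: u_6=41/80 ∈ [27/59, 36/59) → index 6
j=7: u_7=143/240 ∈ [27/59, 36/59) → index 6
j=8: u_8=163/240 ∈ [36/59, 44/59) → index 7
j=9: u_9=61/80 ∈ [44/59, 50/59) → index 8
j=10: u_10=203/240 ∈ [44/59, 50/59) → index 8
j=11: u_11=223/240 ∈ [52/59, 56/59) → index 10

0 1 2 3 4 4 6 6 7 8 8 10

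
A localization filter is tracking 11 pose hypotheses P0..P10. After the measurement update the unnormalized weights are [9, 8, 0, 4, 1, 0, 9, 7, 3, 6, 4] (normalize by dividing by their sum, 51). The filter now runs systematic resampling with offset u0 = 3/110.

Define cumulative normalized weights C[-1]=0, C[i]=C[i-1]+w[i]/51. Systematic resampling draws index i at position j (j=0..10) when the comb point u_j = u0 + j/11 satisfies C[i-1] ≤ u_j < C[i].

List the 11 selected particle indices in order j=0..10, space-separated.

0 0 1 1 3 6 6 7 8 9 10

C = [3/17, 1/3, 1/3, 7/17, 22/51, 22/51, 31/51, 38/51, 41/51, 47/51, 1]
j=0: u_0=3/110 ∈ [0, 3/17) → index 0
j=1: u_1=13/110 ∈ [0, 3/17) → index 0
j=2: u_2=23/110 ∈ [3/17, 1/3) → index 1
j=3: u_3=3/10 ∈ [3/17, 1/3) → index 1
j=4: u_4=43/110 ∈ [1/3, 7/17) → index 3
j=5: u_5=53/110 ∈ [22/51, 31/51) → index 6
j=6: u_6=63/110 ∈ [22/51, 31/51) → index 6
j=7: u_7=73/110 ∈ [31/51, 38/51) → index 7
j=8: u_8=83/110 ∈ [38/51, 41/51) → index 8
j=9: u_9=93/110 ∈ [41/51, 47/51) → index 9
j=10: u_10=103/110 ∈ [47/51, 1) → index 10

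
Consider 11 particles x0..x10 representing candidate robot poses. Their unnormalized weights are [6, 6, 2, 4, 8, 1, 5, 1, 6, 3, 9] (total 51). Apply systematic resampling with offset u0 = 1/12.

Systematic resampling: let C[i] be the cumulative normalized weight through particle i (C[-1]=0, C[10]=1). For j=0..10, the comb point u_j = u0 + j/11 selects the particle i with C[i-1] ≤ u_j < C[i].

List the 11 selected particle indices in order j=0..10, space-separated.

C = [2/17, 4/17, 14/51, 6/17, 26/51, 9/17, 32/51, 11/17, 13/17, 14/17, 1]
j=0: u_0=1/12 ∈ [0, 2/17) → index 0
j=1: u_1=23/132 ∈ [2/17, 4/17) → index 1
j=2: u_2=35/132 ∈ [4/17, 14/51) → index 2
j=3: u_3=47/132 ∈ [6/17, 26/51) → index 4
j=4: u_4=59/132 ∈ [6/17, 26/51) → index 4
j=5: u_5=71/132 ∈ [9/17, 32/51) → index 6
j=6: u_6=83/132 ∈ [32/51, 11/17) → index 7
j=7: u_7=95/132 ∈ [11/17, 13/17) → index 8
j=8: u_8=107/132 ∈ [13/17, 14/17) → index 9
j=9: u_9=119/132 ∈ [14/17, 1) → index 10
j=10: u_10=131/132 ∈ [14/17, 1) → index 10

0 1 2 4 4 6 7 8 9 10 10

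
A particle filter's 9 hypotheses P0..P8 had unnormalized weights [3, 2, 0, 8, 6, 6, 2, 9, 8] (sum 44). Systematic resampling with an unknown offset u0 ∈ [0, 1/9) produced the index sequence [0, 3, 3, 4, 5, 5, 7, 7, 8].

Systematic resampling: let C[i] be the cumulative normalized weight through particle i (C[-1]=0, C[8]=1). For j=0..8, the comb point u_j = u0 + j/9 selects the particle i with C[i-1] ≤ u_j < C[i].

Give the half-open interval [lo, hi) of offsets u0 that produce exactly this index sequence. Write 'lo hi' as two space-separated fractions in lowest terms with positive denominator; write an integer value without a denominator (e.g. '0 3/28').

1/396 5/396

C = [3/44, 5/44, 5/44, 13/44, 19/44, 25/44, 27/44, 9/11, 1]
j=0 picked index 0: u0 ∈ [0, 3/44)
j=1 picked index 3: u0 ∈ [1/396, 73/396)
j=2 picked index 3: u0 ∈ [-43/396, 29/396)
j=3 picked index 4: u0 ∈ [-5/132, 13/132)
j=4 picked index 5: u0 ∈ [-5/396, 49/396)
j=5 picked index 5: u0 ∈ [-49/396, 5/396)
j=6 picked index 7: u0 ∈ [-7/132, 5/33)
j=7 picked index 7: u0 ∈ [-65/396, 4/99)
j=8 picked index 8: u0 ∈ [-7/99, 1/9)
intersection: [1/396, 5/396)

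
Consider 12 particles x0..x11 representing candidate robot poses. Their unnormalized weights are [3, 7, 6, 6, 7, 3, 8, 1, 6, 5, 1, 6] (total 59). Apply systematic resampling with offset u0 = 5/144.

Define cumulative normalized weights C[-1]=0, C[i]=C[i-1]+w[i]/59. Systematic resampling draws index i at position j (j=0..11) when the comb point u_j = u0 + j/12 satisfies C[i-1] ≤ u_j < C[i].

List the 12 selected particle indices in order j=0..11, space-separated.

C = [3/59, 10/59, 16/59, 22/59, 29/59, 32/59, 40/59, 41/59, 47/59, 52/59, 53/59, 1]
j=0: u_0=5/144 ∈ [0, 3/59) → index 0
j=1: u_1=17/144 ∈ [3/59, 10/59) → index 1
j=2: u_2=29/144 ∈ [10/59, 16/59) → index 2
j=3: u_3=41/144 ∈ [16/59, 22/59) → index 3
j=4: u_4=53/144 ∈ [16/59, 22/59) → index 3
j=5: u_5=65/144 ∈ [22/59, 29/59) → index 4
j=6: u_6=77/144 ∈ [29/59, 32/59) → index 5
j=7: u_7=89/144 ∈ [32/59, 40/59) → index 6
j=8: u_8=101/144 ∈ [41/59, 47/59) → index 8
j=9: u_9=113/144 ∈ [41/59, 47/59) → index 8
j=10: u_10=125/144 ∈ [47/59, 52/59) → index 9
j=11: u_11=137/144 ∈ [53/59, 1) → index 11

0 1 2 3 3 4 5 6 8 8 9 11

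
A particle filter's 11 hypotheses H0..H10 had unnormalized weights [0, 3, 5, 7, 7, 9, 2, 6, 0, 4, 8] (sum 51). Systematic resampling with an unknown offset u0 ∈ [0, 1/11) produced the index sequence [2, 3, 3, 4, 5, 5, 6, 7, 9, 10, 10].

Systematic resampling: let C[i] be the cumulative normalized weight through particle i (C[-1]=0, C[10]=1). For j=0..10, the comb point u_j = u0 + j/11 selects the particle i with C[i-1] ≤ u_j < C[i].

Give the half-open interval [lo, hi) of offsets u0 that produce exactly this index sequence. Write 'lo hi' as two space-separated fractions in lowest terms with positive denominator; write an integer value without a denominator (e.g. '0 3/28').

C = [0, 1/17, 8/51, 5/17, 22/51, 31/51, 11/17, 13/17, 13/17, 43/51, 1]
j=0 picked index 2: u0 ∈ [1/17, 8/51)
j=1 picked index 3: u0 ∈ [37/561, 38/187)
j=2 picked index 3: u0 ∈ [-14/561, 21/187)
j=3 picked index 4: u0 ∈ [4/187, 89/561)
j=4 picked index 5: u0 ∈ [38/561, 137/561)
j=5 picked index 5: u0 ∈ [-13/561, 86/561)
j=6 picked index 6: u0 ∈ [35/561, 19/187)
j=7 picked index 7: u0 ∈ [2/187, 24/187)
j=8 picked index 9: u0 ∈ [7/187, 65/561)
j=9 picked index 10: u0 ∈ [14/561, 2/11)
j=10 picked index 10: u0 ∈ [-37/561, 1/11)
intersection: [38/561, 1/11)

38/561 1/11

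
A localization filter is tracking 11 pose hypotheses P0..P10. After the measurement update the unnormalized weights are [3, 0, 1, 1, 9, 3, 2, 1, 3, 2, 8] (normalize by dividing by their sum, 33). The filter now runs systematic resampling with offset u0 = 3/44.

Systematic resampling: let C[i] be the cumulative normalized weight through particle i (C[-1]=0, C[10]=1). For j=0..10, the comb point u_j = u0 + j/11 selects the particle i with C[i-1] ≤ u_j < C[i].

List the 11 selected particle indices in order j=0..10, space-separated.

0 4 4 4 5 6 8 9 10 10 10

C = [1/11, 1/11, 4/33, 5/33, 14/33, 17/33, 19/33, 20/33, 23/33, 25/33, 1]
j=0: u_0=3/44 ∈ [0, 1/11) → index 0
j=1: u_1=7/44 ∈ [5/33, 14/33) → index 4
j=2: u_2=1/4 ∈ [5/33, 14/33) → index 4
j=3: u_3=15/44 ∈ [5/33, 14/33) → index 4
j=4: u_4=19/44 ∈ [14/33, 17/33) → index 5
j=5: u_5=23/44 ∈ [17/33, 19/33) → index 6
j=6: u_6=27/44 ∈ [20/33, 23/33) → index 8
j=7: u_7=31/44 ∈ [23/33, 25/33) → index 9
j=8: u_8=35/44 ∈ [25/33, 1) → index 10
j=9: u_9=39/44 ∈ [25/33, 1) → index 10
j=10: u_10=43/44 ∈ [25/33, 1) → index 10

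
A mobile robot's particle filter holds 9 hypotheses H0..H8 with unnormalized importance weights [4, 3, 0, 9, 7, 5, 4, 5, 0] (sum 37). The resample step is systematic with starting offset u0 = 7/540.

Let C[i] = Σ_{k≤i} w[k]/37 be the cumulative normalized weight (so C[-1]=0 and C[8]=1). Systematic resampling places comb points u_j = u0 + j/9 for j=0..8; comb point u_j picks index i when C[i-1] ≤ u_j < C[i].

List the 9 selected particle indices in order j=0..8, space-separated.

0 1 3 3 4 4 5 6 7

C = [4/37, 7/37, 7/37, 16/37, 23/37, 28/37, 32/37, 1, 1]
j=0: u_0=7/540 ∈ [0, 4/37) → index 0
j=1: u_1=67/540 ∈ [4/37, 7/37) → index 1
j=2: u_2=127/540 ∈ [7/37, 16/37) → index 3
j=3: u_3=187/540 ∈ [7/37, 16/37) → index 3
j=4: u_4=247/540 ∈ [16/37, 23/37) → index 4
j=5: u_5=307/540 ∈ [16/37, 23/37) → index 4
j=6: u_6=367/540 ∈ [23/37, 28/37) → index 5
j=7: u_7=427/540 ∈ [28/37, 32/37) → index 6
j=8: u_8=487/540 ∈ [32/37, 1) → index 7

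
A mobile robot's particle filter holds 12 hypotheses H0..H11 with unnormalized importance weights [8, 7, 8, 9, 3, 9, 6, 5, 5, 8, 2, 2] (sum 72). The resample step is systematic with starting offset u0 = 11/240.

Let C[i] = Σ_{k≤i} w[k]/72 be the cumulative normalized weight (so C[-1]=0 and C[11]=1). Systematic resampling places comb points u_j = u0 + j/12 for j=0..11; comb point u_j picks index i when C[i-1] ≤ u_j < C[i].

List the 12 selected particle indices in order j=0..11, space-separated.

C = [1/9, 5/24, 23/72, 4/9, 35/72, 11/18, 25/36, 55/72, 5/6, 17/18, 35/36, 1]
j=0: u_0=11/240 ∈ [0, 1/9) → index 0
j=1: u_1=31/240 ∈ [1/9, 5/24) → index 1
j=2: u_2=17/80 ∈ [5/24, 23/72) → index 2
j=3: u_3=71/240 ∈ [5/24, 23/72) → index 2
j=4: u_4=91/240 ∈ [23/72, 4/9) → index 3
j=5: u_5=37/80 ∈ [4/9, 35/72) → index 4
j=6: u_6=131/240 ∈ [35/72, 11/18) → index 5
j=7: u_7=151/240 ∈ [11/18, 25/36) → index 6
j=8: u_8=57/80 ∈ [25/36, 55/72) → index 7
j=9: u_9=191/240 ∈ [55/72, 5/6) → index 8
j=10: u_10=211/240 ∈ [5/6, 17/18) → index 9
j=11: u_11=77/80 ∈ [17/18, 35/36) → index 10

0 1 2 2 3 4 5 6 7 8 9 10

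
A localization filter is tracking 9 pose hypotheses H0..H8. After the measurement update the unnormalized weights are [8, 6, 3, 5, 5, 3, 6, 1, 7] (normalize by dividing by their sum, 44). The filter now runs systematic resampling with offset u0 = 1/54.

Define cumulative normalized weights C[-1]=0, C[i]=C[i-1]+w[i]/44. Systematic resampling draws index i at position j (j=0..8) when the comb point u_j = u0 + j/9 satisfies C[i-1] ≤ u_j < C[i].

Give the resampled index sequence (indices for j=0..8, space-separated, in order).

C = [2/11, 7/22, 17/44, 1/2, 27/44, 15/22, 9/11, 37/44, 1]
j=0: u_0=1/54 ∈ [0, 2/11) → index 0
j=1: u_1=7/54 ∈ [0, 2/11) → index 0
j=2: u_2=13/54 ∈ [2/11, 7/22) → index 1
j=3: u_3=19/54 ∈ [7/22, 17/44) → index 2
j=4: u_4=25/54 ∈ [17/44, 1/2) → index 3
j=5: u_5=31/54 ∈ [1/2, 27/44) → index 4
j=6: u_6=37/54 ∈ [15/22, 9/11) → index 6
j=7: u_7=43/54 ∈ [15/22, 9/11) → index 6
j=8: u_8=49/54 ∈ [37/44, 1) → index 8

0 0 1 2 3 4 6 6 8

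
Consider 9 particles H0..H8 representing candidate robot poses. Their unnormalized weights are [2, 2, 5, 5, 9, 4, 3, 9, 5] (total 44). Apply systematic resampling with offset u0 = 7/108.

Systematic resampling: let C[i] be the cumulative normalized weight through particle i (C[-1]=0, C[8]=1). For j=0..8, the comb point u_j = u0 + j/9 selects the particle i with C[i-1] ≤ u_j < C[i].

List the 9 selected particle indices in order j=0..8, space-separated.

C = [1/22, 1/11, 9/44, 7/22, 23/44, 27/44, 15/22, 39/44, 1]
j=0: u_0=7/108 ∈ [1/22, 1/11) → index 1
j=1: u_1=19/108 ∈ [1/11, 9/44) → index 2
j=2: u_2=31/108 ∈ [9/44, 7/22) → index 3
j=3: u_3=43/108 ∈ [7/22, 23/44) → index 4
j=4: u_4=55/108 ∈ [7/22, 23/44) → index 4
j=5: u_5=67/108 ∈ [27/44, 15/22) → index 6
j=6: u_6=79/108 ∈ [15/22, 39/44) → index 7
j=7: u_7=91/108 ∈ [15/22, 39/44) → index 7
j=8: u_8=103/108 ∈ [39/44, 1) → index 8

1 2 3 4 4 6 7 7 8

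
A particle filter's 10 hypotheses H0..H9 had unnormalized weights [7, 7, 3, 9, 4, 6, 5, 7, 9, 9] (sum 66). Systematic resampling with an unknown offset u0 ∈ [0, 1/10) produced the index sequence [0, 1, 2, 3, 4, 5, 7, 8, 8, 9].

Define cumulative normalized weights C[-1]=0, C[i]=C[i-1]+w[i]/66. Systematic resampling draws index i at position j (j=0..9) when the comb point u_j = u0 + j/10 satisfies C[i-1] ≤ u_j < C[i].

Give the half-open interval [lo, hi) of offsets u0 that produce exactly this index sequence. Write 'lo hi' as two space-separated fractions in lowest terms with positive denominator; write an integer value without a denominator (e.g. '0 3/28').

C = [7/66, 7/33, 17/66, 13/33, 5/11, 6/11, 41/66, 8/11, 19/22, 1]
j=0 picked index 0: u0 ∈ [0, 7/66)
j=1 picked index 1: u0 ∈ [1/165, 37/330)
j=2 picked index 2: u0 ∈ [2/165, 19/330)
j=3 picked index 3: u0 ∈ [-7/165, 31/330)
j=4 picked index 4: u0 ∈ [-1/165, 3/55)
j=5 picked index 5: u0 ∈ [-1/22, 1/22)
j=6 picked index 7: u0 ∈ [7/330, 7/55)
j=7 picked index 8: u0 ∈ [3/110, 9/55)
j=8 picked index 8: u0 ∈ [-4/55, 7/110)
j=9 picked index 9: u0 ∈ [-2/55, 1/10)
intersection: [3/110, 1/22)

3/110 1/22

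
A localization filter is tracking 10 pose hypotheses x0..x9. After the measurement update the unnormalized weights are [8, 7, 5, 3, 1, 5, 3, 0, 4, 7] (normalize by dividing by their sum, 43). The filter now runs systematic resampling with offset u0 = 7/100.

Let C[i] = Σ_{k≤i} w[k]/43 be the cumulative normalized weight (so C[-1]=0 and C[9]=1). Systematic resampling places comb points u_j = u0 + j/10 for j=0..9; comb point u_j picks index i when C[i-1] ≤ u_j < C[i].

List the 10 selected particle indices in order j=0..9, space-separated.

0 0 1 2 3 5 5 8 9 9

C = [8/43, 15/43, 20/43, 23/43, 24/43, 29/43, 32/43, 32/43, 36/43, 1]
j=0: u_0=7/100 ∈ [0, 8/43) → index 0
j=1: u_1=17/100 ∈ [0, 8/43) → index 0
j=2: u_2=27/100 ∈ [8/43, 15/43) → index 1
j=3: u_3=37/100 ∈ [15/43, 20/43) → index 2
j=4: u_4=47/100 ∈ [20/43, 23/43) → index 3
j=5: u_5=57/100 ∈ [24/43, 29/43) → index 5
j=6: u_6=67/100 ∈ [24/43, 29/43) → index 5
j=7: u_7=77/100 ∈ [32/43, 36/43) → index 8
j=8: u_8=87/100 ∈ [36/43, 1) → index 9
j=9: u_9=97/100 ∈ [36/43, 1) → index 9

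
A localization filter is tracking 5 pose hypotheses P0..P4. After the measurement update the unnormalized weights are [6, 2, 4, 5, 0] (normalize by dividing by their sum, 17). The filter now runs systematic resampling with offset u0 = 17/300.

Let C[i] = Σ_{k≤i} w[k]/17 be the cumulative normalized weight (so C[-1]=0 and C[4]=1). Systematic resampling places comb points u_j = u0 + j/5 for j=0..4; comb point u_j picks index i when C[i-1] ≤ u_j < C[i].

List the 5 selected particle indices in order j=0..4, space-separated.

0 0 1 2 3

C = [6/17, 8/17, 12/17, 1, 1]
j=0: u_0=17/300 ∈ [0, 6/17) → index 0
j=1: u_1=77/300 ∈ [0, 6/17) → index 0
j=2: u_2=137/300 ∈ [6/17, 8/17) → index 1
j=3: u_3=197/300 ∈ [8/17, 12/17) → index 2
j=4: u_4=257/300 ∈ [12/17, 1) → index 3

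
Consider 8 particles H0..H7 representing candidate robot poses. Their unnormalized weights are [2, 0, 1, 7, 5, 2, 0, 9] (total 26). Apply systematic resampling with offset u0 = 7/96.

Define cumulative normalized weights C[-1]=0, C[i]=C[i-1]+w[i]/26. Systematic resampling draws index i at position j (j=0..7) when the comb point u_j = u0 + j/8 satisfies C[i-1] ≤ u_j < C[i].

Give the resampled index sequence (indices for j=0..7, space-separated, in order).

C = [1/13, 1/13, 3/26, 5/13, 15/26, 17/26, 17/26, 1]
j=0: u_0=7/96 ∈ [0, 1/13) → index 0
j=1: u_1=19/96 ∈ [3/26, 5/13) → index 3
j=2: u_2=31/96 ∈ [3/26, 5/13) → index 3
j=3: u_3=43/96 ∈ [5/13, 15/26) → index 4
j=4: u_4=55/96 ∈ [5/13, 15/26) → index 4
j=5: u_5=67/96 ∈ [17/26, 1) → index 7
j=6: u_6=79/96 ∈ [17/26, 1) → index 7
j=7: u_7=91/96 ∈ [17/26, 1) → index 7

0 3 3 4 4 7 7 7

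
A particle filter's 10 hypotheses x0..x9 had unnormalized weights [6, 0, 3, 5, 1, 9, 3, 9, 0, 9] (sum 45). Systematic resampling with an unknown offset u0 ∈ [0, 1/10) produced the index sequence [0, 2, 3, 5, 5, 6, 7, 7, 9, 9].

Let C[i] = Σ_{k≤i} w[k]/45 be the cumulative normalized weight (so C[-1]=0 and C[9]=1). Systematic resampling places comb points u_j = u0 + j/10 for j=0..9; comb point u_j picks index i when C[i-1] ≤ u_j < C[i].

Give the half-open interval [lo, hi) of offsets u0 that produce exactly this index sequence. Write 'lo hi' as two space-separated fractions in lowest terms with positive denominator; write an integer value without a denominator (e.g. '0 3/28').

1/30 1/10

C = [2/15, 2/15, 1/5, 14/45, 1/3, 8/15, 3/5, 4/5, 4/5, 1]
j=0 picked index 0: u0 ∈ [0, 2/15)
j=1 picked index 2: u0 ∈ [1/30, 1/10)
j=2 picked index 3: u0 ∈ [0, 1/9)
j=3 picked index 5: u0 ∈ [1/30, 7/30)
j=4 picked index 5: u0 ∈ [-1/15, 2/15)
j=5 picked index 6: u0 ∈ [1/30, 1/10)
j=6 picked index 7: u0 ∈ [0, 1/5)
j=7 picked index 7: u0 ∈ [-1/10, 1/10)
j=8 picked index 9: u0 ∈ [0, 1/5)
j=9 picked index 9: u0 ∈ [-1/10, 1/10)
intersection: [1/30, 1/10)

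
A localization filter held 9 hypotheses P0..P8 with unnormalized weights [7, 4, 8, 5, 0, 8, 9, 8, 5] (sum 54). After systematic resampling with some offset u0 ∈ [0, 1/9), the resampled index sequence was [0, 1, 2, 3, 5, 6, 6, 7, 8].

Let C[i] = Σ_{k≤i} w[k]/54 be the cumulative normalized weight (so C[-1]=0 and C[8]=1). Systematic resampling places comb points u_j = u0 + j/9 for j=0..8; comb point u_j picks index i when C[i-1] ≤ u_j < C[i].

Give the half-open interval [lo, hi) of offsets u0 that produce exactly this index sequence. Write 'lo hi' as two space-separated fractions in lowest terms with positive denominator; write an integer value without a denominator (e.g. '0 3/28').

1/27 5/54

C = [7/54, 11/54, 19/54, 4/9, 4/9, 16/27, 41/54, 49/54, 1]
j=0 picked index 0: u0 ∈ [0, 7/54)
j=1 picked index 1: u0 ∈ [1/54, 5/54)
j=2 picked index 2: u0 ∈ [-1/54, 7/54)
j=3 picked index 3: u0 ∈ [1/54, 1/9)
j=4 picked index 5: u0 ∈ [0, 4/27)
j=5 picked index 6: u0 ∈ [1/27, 11/54)
j=6 picked index 6: u0 ∈ [-2/27, 5/54)
j=7 picked index 7: u0 ∈ [-1/54, 7/54)
j=8 picked index 8: u0 ∈ [1/54, 1/9)
intersection: [1/27, 5/54)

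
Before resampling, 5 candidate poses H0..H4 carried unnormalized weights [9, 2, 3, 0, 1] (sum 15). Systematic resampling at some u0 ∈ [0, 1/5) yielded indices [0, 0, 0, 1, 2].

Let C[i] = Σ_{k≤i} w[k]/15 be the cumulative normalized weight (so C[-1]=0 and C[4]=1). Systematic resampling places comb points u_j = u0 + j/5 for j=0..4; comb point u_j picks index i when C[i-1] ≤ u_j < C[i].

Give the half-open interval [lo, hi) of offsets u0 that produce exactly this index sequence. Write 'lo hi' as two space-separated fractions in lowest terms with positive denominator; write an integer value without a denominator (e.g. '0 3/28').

C = [3/5, 11/15, 14/15, 14/15, 1]
j=0 picked index 0: u0 ∈ [0, 3/5)
j=1 picked index 0: u0 ∈ [-1/5, 2/5)
j=2 picked index 0: u0 ∈ [-2/5, 1/5)
j=3 picked index 1: u0 ∈ [0, 2/15)
j=4 picked index 2: u0 ∈ [-1/15, 2/15)
intersection: [0, 2/15)

0 2/15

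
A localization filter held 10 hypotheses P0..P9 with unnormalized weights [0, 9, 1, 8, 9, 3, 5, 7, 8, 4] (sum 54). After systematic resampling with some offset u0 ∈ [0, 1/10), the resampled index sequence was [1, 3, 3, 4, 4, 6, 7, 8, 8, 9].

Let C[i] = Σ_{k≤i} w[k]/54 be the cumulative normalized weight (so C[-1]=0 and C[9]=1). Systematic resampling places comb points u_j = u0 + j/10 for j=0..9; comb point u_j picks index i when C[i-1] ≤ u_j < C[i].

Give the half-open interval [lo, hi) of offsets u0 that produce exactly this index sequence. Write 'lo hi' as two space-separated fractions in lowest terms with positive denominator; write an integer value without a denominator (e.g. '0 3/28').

C = [0, 1/6, 5/27, 1/3, 1/2, 5/9, 35/54, 7/9, 25/27, 1]
j=0 picked index 1: u0 ∈ [0, 1/6)
j=1 picked index 3: u0 ∈ [23/270, 7/30)
j=2 picked index 3: u0 ∈ [-2/135, 2/15)
j=3 picked index 4: u0 ∈ [1/30, 1/5)
j=4 picked index 4: u0 ∈ [-1/15, 1/10)
j=5 picked index 6: u0 ∈ [1/18, 4/27)
j=6 picked index 7: u0 ∈ [13/270, 8/45)
j=7 picked index 8: u0 ∈ [7/90, 61/270)
j=8 picked index 8: u0 ∈ [-1/45, 17/135)
j=9 picked index 9: u0 ∈ [7/270, 1/10)
intersection: [23/270, 1/10)

23/270 1/10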